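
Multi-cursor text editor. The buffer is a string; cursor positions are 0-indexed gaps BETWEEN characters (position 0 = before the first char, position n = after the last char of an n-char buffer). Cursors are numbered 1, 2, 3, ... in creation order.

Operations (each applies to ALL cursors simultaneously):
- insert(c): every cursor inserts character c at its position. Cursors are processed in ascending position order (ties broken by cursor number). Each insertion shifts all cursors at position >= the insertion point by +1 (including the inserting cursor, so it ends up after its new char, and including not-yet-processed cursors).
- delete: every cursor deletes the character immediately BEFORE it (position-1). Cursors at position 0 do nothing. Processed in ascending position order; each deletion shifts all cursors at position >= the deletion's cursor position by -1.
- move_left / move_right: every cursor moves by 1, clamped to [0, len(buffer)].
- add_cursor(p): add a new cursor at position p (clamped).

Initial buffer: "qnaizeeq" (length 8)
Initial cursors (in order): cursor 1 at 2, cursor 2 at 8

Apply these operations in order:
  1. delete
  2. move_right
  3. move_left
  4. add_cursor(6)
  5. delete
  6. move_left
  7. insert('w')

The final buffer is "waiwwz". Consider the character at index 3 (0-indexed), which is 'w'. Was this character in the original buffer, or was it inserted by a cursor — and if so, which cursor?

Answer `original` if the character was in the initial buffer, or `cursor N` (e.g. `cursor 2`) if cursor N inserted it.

Answer: cursor 2

Derivation:
After op 1 (delete): buffer="qaizee" (len 6), cursors c1@1 c2@6, authorship ......
After op 2 (move_right): buffer="qaizee" (len 6), cursors c1@2 c2@6, authorship ......
After op 3 (move_left): buffer="qaizee" (len 6), cursors c1@1 c2@5, authorship ......
After op 4 (add_cursor(6)): buffer="qaizee" (len 6), cursors c1@1 c2@5 c3@6, authorship ......
After op 5 (delete): buffer="aiz" (len 3), cursors c1@0 c2@3 c3@3, authorship ...
After op 6 (move_left): buffer="aiz" (len 3), cursors c1@0 c2@2 c3@2, authorship ...
After op 7 (insert('w')): buffer="waiwwz" (len 6), cursors c1@1 c2@5 c3@5, authorship 1..23.
Authorship (.=original, N=cursor N): 1 . . 2 3 .
Index 3: author = 2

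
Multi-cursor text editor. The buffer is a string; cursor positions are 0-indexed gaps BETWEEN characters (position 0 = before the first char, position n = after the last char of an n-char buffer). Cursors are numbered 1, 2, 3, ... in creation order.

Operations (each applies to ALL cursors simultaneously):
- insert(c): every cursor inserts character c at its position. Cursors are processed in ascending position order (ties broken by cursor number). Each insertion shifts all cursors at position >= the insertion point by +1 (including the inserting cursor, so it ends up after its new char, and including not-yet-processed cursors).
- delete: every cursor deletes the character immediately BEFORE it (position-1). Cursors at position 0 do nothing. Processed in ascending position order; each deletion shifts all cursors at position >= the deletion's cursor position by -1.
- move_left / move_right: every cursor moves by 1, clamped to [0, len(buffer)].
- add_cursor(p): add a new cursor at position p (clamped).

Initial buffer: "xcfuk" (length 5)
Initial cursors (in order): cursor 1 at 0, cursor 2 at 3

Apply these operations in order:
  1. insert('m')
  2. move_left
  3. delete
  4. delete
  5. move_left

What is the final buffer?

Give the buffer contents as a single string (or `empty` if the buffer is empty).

Answer: mxmuk

Derivation:
After op 1 (insert('m')): buffer="mxcfmuk" (len 7), cursors c1@1 c2@5, authorship 1...2..
After op 2 (move_left): buffer="mxcfmuk" (len 7), cursors c1@0 c2@4, authorship 1...2..
After op 3 (delete): buffer="mxcmuk" (len 6), cursors c1@0 c2@3, authorship 1..2..
After op 4 (delete): buffer="mxmuk" (len 5), cursors c1@0 c2@2, authorship 1.2..
After op 5 (move_left): buffer="mxmuk" (len 5), cursors c1@0 c2@1, authorship 1.2..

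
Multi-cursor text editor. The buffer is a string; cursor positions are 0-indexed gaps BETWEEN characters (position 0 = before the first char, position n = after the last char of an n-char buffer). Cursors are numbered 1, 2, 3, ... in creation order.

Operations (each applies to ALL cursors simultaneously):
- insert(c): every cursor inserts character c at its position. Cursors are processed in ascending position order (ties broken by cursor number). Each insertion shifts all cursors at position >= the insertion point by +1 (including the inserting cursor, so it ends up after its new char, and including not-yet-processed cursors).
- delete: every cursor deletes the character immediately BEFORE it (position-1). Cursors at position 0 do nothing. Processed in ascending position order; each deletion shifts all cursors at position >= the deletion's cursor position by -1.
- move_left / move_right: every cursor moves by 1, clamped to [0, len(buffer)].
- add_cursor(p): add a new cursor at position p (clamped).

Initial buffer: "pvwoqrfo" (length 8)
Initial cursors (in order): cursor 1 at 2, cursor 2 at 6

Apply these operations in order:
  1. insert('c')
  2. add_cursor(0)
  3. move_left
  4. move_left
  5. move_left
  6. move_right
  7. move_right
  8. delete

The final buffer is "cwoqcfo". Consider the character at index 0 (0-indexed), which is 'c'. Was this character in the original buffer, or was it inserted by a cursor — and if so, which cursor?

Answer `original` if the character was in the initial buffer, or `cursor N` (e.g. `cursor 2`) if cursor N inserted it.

After op 1 (insert('c')): buffer="pvcwoqrcfo" (len 10), cursors c1@3 c2@8, authorship ..1....2..
After op 2 (add_cursor(0)): buffer="pvcwoqrcfo" (len 10), cursors c3@0 c1@3 c2@8, authorship ..1....2..
After op 3 (move_left): buffer="pvcwoqrcfo" (len 10), cursors c3@0 c1@2 c2@7, authorship ..1....2..
After op 4 (move_left): buffer="pvcwoqrcfo" (len 10), cursors c3@0 c1@1 c2@6, authorship ..1....2..
After op 5 (move_left): buffer="pvcwoqrcfo" (len 10), cursors c1@0 c3@0 c2@5, authorship ..1....2..
After op 6 (move_right): buffer="pvcwoqrcfo" (len 10), cursors c1@1 c3@1 c2@6, authorship ..1....2..
After op 7 (move_right): buffer="pvcwoqrcfo" (len 10), cursors c1@2 c3@2 c2@7, authorship ..1....2..
After op 8 (delete): buffer="cwoqcfo" (len 7), cursors c1@0 c3@0 c2@4, authorship 1...2..
Authorship (.=original, N=cursor N): 1 . . . 2 . .
Index 0: author = 1

Answer: cursor 1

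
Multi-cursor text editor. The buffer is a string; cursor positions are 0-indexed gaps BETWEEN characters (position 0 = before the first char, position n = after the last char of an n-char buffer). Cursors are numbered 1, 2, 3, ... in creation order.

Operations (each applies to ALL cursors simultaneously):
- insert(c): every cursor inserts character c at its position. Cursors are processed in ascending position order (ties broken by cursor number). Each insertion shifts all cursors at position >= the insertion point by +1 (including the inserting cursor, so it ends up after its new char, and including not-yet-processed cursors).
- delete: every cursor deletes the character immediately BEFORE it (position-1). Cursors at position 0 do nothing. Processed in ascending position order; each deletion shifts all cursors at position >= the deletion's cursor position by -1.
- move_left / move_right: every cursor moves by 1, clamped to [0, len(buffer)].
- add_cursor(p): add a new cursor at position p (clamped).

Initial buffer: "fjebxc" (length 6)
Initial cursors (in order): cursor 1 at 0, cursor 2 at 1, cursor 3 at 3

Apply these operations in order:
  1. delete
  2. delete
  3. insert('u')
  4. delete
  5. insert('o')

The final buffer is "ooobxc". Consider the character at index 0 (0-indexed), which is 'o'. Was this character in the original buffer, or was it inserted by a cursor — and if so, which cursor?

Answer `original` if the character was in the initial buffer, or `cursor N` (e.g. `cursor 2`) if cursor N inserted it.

Answer: cursor 1

Derivation:
After op 1 (delete): buffer="jbxc" (len 4), cursors c1@0 c2@0 c3@1, authorship ....
After op 2 (delete): buffer="bxc" (len 3), cursors c1@0 c2@0 c3@0, authorship ...
After op 3 (insert('u')): buffer="uuubxc" (len 6), cursors c1@3 c2@3 c3@3, authorship 123...
After op 4 (delete): buffer="bxc" (len 3), cursors c1@0 c2@0 c3@0, authorship ...
After op 5 (insert('o')): buffer="ooobxc" (len 6), cursors c1@3 c2@3 c3@3, authorship 123...
Authorship (.=original, N=cursor N): 1 2 3 . . .
Index 0: author = 1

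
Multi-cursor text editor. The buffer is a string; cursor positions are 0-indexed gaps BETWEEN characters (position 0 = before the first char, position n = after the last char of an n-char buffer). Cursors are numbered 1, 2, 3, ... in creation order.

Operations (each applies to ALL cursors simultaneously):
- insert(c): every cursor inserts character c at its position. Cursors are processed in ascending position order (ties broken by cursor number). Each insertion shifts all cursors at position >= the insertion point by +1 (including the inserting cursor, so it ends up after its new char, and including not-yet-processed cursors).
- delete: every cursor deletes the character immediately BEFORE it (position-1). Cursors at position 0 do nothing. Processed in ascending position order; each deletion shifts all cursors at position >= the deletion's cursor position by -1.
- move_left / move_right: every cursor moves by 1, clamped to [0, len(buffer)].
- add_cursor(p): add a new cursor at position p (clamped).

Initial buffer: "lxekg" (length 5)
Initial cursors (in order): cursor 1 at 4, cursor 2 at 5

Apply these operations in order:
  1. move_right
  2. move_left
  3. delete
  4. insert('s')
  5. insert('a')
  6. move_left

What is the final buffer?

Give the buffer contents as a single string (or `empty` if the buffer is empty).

Answer: lxssaag

Derivation:
After op 1 (move_right): buffer="lxekg" (len 5), cursors c1@5 c2@5, authorship .....
After op 2 (move_left): buffer="lxekg" (len 5), cursors c1@4 c2@4, authorship .....
After op 3 (delete): buffer="lxg" (len 3), cursors c1@2 c2@2, authorship ...
After op 4 (insert('s')): buffer="lxssg" (len 5), cursors c1@4 c2@4, authorship ..12.
After op 5 (insert('a')): buffer="lxssaag" (len 7), cursors c1@6 c2@6, authorship ..1212.
After op 6 (move_left): buffer="lxssaag" (len 7), cursors c1@5 c2@5, authorship ..1212.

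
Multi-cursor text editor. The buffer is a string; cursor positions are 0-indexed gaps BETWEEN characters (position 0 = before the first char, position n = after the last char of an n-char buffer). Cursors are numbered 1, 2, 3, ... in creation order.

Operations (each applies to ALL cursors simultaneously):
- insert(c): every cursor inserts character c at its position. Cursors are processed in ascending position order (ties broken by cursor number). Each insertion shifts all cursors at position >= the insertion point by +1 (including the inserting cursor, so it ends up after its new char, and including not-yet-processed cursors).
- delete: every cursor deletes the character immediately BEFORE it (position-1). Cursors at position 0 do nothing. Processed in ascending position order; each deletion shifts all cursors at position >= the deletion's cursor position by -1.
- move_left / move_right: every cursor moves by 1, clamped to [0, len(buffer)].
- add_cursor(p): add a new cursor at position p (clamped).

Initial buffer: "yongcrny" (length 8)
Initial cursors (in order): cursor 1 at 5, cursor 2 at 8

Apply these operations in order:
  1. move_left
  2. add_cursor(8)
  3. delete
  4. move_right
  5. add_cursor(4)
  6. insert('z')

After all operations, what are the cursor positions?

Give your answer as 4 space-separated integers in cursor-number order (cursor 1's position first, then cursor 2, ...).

After op 1 (move_left): buffer="yongcrny" (len 8), cursors c1@4 c2@7, authorship ........
After op 2 (add_cursor(8)): buffer="yongcrny" (len 8), cursors c1@4 c2@7 c3@8, authorship ........
After op 3 (delete): buffer="yoncr" (len 5), cursors c1@3 c2@5 c3@5, authorship .....
After op 4 (move_right): buffer="yoncr" (len 5), cursors c1@4 c2@5 c3@5, authorship .....
After op 5 (add_cursor(4)): buffer="yoncr" (len 5), cursors c1@4 c4@4 c2@5 c3@5, authorship .....
After op 6 (insert('z')): buffer="yonczzrzz" (len 9), cursors c1@6 c4@6 c2@9 c3@9, authorship ....14.23

Answer: 6 9 9 6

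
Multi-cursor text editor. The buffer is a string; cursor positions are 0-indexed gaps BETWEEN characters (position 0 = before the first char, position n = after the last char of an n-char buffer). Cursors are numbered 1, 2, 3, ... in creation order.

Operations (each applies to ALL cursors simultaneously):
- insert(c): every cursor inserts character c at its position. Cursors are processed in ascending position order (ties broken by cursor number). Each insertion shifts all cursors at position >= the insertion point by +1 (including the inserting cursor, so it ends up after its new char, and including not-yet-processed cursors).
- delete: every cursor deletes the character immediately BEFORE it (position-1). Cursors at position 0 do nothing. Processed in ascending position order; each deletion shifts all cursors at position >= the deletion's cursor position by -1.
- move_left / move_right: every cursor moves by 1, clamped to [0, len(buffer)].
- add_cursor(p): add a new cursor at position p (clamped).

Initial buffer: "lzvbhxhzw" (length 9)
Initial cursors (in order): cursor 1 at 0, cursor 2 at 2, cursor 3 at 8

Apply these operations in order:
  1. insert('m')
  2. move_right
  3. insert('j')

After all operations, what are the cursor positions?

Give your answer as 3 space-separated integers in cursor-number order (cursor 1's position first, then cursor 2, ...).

After op 1 (insert('m')): buffer="mlzmvbhxhzmw" (len 12), cursors c1@1 c2@4 c3@11, authorship 1..2......3.
After op 2 (move_right): buffer="mlzmvbhxhzmw" (len 12), cursors c1@2 c2@5 c3@12, authorship 1..2......3.
After op 3 (insert('j')): buffer="mljzmvjbhxhzmwj" (len 15), cursors c1@3 c2@7 c3@15, authorship 1.1.2.2.....3.3

Answer: 3 7 15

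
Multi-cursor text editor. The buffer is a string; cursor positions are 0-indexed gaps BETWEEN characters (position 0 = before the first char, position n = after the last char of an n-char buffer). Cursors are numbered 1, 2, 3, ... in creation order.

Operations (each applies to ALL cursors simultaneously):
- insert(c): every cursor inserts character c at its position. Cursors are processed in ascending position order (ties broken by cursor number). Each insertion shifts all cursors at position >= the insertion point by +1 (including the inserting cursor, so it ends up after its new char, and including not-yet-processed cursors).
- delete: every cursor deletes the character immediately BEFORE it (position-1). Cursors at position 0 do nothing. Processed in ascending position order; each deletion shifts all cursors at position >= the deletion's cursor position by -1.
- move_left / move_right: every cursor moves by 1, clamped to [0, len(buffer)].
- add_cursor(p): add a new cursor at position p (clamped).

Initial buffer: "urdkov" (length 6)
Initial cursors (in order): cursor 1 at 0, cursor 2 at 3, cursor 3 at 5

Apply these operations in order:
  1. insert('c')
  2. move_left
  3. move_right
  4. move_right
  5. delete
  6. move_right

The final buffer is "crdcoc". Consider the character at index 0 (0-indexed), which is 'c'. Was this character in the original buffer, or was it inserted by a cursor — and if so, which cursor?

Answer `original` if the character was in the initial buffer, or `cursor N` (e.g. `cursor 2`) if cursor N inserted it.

Answer: cursor 1

Derivation:
After op 1 (insert('c')): buffer="curdckocv" (len 9), cursors c1@1 c2@5 c3@8, authorship 1...2..3.
After op 2 (move_left): buffer="curdckocv" (len 9), cursors c1@0 c2@4 c3@7, authorship 1...2..3.
After op 3 (move_right): buffer="curdckocv" (len 9), cursors c1@1 c2@5 c3@8, authorship 1...2..3.
After op 4 (move_right): buffer="curdckocv" (len 9), cursors c1@2 c2@6 c3@9, authorship 1...2..3.
After op 5 (delete): buffer="crdcoc" (len 6), cursors c1@1 c2@4 c3@6, authorship 1..2.3
After op 6 (move_right): buffer="crdcoc" (len 6), cursors c1@2 c2@5 c3@6, authorship 1..2.3
Authorship (.=original, N=cursor N): 1 . . 2 . 3
Index 0: author = 1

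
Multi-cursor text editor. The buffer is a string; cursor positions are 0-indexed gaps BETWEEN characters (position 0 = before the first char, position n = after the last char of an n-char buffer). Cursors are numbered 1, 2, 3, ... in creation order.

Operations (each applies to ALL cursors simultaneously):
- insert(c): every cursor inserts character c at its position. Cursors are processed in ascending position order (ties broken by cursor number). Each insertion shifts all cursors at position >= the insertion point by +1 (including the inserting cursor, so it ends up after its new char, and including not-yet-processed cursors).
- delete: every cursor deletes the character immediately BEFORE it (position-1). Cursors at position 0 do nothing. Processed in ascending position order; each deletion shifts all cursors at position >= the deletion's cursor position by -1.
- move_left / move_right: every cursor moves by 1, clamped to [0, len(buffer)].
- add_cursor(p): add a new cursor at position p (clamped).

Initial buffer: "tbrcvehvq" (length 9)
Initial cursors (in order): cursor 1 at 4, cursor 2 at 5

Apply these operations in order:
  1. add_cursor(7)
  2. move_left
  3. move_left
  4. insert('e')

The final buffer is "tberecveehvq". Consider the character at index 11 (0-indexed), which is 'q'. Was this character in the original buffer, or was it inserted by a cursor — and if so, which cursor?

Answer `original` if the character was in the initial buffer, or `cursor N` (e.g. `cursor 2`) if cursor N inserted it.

After op 1 (add_cursor(7)): buffer="tbrcvehvq" (len 9), cursors c1@4 c2@5 c3@7, authorship .........
After op 2 (move_left): buffer="tbrcvehvq" (len 9), cursors c1@3 c2@4 c3@6, authorship .........
After op 3 (move_left): buffer="tbrcvehvq" (len 9), cursors c1@2 c2@3 c3@5, authorship .........
After op 4 (insert('e')): buffer="tberecveehvq" (len 12), cursors c1@3 c2@5 c3@8, authorship ..1.2..3....
Authorship (.=original, N=cursor N): . . 1 . 2 . . 3 . . . .
Index 11: author = original

Answer: original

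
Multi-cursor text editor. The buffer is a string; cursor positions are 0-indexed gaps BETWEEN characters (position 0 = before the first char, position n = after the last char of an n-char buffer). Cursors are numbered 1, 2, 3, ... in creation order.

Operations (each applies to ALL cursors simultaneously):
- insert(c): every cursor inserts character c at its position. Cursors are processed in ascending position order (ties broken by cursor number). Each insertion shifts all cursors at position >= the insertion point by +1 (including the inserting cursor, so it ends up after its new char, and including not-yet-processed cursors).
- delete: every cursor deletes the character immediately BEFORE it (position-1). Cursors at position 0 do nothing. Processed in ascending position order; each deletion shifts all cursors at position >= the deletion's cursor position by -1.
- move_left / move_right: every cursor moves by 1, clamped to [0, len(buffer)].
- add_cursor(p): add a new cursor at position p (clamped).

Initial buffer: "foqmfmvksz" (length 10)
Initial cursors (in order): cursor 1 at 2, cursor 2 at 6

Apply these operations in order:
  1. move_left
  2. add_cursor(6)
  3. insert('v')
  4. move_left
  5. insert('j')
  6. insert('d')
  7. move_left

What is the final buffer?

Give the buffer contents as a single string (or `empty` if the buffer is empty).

After op 1 (move_left): buffer="foqmfmvksz" (len 10), cursors c1@1 c2@5, authorship ..........
After op 2 (add_cursor(6)): buffer="foqmfmvksz" (len 10), cursors c1@1 c2@5 c3@6, authorship ..........
After op 3 (insert('v')): buffer="fvoqmfvmvvksz" (len 13), cursors c1@2 c2@7 c3@9, authorship .1....2.3....
After op 4 (move_left): buffer="fvoqmfvmvvksz" (len 13), cursors c1@1 c2@6 c3@8, authorship .1....2.3....
After op 5 (insert('j')): buffer="fjvoqmfjvmjvvksz" (len 16), cursors c1@2 c2@8 c3@11, authorship .11....22.33....
After op 6 (insert('d')): buffer="fjdvoqmfjdvmjdvvksz" (len 19), cursors c1@3 c2@10 c3@14, authorship .111....222.333....
After op 7 (move_left): buffer="fjdvoqmfjdvmjdvvksz" (len 19), cursors c1@2 c2@9 c3@13, authorship .111....222.333....

Answer: fjdvoqmfjdvmjdvvksz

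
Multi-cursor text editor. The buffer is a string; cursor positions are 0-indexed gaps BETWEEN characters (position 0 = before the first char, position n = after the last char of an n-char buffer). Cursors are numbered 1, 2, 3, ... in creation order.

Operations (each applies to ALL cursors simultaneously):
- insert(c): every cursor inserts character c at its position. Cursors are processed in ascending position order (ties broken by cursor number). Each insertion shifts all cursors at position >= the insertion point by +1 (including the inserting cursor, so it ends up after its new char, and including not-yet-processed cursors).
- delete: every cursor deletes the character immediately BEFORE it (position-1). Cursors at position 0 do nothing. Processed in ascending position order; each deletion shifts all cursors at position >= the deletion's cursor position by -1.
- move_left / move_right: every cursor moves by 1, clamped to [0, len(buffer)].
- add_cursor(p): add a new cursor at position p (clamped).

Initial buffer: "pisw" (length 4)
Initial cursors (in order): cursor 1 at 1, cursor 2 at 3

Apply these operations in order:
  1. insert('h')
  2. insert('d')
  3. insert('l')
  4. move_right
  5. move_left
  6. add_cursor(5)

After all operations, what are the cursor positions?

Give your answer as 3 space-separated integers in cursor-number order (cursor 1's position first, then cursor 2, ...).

Answer: 4 9 5

Derivation:
After op 1 (insert('h')): buffer="phishw" (len 6), cursors c1@2 c2@5, authorship .1..2.
After op 2 (insert('d')): buffer="phdishdw" (len 8), cursors c1@3 c2@7, authorship .11..22.
After op 3 (insert('l')): buffer="phdlishdlw" (len 10), cursors c1@4 c2@9, authorship .111..222.
After op 4 (move_right): buffer="phdlishdlw" (len 10), cursors c1@5 c2@10, authorship .111..222.
After op 5 (move_left): buffer="phdlishdlw" (len 10), cursors c1@4 c2@9, authorship .111..222.
After op 6 (add_cursor(5)): buffer="phdlishdlw" (len 10), cursors c1@4 c3@5 c2@9, authorship .111..222.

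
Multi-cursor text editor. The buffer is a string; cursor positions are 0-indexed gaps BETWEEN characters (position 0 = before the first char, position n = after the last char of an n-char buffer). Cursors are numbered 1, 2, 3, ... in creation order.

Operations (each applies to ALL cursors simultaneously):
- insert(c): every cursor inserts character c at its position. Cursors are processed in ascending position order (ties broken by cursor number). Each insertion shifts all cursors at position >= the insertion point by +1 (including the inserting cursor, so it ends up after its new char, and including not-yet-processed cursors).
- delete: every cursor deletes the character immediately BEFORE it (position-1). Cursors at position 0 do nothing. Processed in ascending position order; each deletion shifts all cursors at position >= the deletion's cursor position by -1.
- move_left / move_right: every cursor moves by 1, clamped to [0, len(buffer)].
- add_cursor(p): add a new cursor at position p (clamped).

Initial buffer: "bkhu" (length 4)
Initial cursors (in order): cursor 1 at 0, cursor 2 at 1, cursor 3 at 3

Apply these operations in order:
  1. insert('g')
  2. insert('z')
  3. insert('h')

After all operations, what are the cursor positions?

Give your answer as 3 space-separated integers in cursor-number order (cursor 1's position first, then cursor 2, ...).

Answer: 3 7 12

Derivation:
After op 1 (insert('g')): buffer="gbgkhgu" (len 7), cursors c1@1 c2@3 c3@6, authorship 1.2..3.
After op 2 (insert('z')): buffer="gzbgzkhgzu" (len 10), cursors c1@2 c2@5 c3@9, authorship 11.22..33.
After op 3 (insert('h')): buffer="gzhbgzhkhgzhu" (len 13), cursors c1@3 c2@7 c3@12, authorship 111.222..333.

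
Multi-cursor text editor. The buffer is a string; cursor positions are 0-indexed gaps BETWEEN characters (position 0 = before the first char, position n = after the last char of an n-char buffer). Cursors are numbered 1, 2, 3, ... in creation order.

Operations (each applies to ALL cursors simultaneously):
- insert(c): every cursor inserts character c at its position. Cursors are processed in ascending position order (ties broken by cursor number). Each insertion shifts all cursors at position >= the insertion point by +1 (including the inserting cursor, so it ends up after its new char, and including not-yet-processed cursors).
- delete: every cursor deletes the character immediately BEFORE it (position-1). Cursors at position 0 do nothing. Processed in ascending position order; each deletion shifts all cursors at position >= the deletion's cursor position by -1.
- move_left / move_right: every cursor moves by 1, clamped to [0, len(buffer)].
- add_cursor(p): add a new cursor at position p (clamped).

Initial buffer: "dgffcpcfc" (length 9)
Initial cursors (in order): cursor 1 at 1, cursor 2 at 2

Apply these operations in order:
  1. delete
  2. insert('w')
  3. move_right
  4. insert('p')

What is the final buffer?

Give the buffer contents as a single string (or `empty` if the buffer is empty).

Answer: wwfppfcpcfc

Derivation:
After op 1 (delete): buffer="ffcpcfc" (len 7), cursors c1@0 c2@0, authorship .......
After op 2 (insert('w')): buffer="wwffcpcfc" (len 9), cursors c1@2 c2@2, authorship 12.......
After op 3 (move_right): buffer="wwffcpcfc" (len 9), cursors c1@3 c2@3, authorship 12.......
After op 4 (insert('p')): buffer="wwfppfcpcfc" (len 11), cursors c1@5 c2@5, authorship 12.12......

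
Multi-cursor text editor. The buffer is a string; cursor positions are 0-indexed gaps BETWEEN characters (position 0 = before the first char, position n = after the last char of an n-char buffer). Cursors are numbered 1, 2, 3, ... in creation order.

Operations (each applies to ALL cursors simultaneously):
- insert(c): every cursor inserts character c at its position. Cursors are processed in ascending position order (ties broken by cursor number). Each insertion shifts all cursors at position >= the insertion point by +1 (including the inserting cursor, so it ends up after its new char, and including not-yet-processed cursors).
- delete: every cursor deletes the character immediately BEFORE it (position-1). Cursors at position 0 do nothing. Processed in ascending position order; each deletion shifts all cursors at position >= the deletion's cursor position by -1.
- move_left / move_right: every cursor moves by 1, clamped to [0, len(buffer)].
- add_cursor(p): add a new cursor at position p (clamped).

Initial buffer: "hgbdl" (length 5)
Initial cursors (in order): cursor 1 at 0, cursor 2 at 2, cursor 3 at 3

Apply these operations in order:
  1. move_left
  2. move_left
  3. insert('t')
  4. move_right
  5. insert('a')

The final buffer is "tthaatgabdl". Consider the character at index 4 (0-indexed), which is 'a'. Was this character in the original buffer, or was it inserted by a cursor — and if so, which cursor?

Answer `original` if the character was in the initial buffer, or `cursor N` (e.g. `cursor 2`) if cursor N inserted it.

Answer: cursor 2

Derivation:
After op 1 (move_left): buffer="hgbdl" (len 5), cursors c1@0 c2@1 c3@2, authorship .....
After op 2 (move_left): buffer="hgbdl" (len 5), cursors c1@0 c2@0 c3@1, authorship .....
After op 3 (insert('t')): buffer="tthtgbdl" (len 8), cursors c1@2 c2@2 c3@4, authorship 12.3....
After op 4 (move_right): buffer="tthtgbdl" (len 8), cursors c1@3 c2@3 c3@5, authorship 12.3....
After op 5 (insert('a')): buffer="tthaatgabdl" (len 11), cursors c1@5 c2@5 c3@8, authorship 12.123.3...
Authorship (.=original, N=cursor N): 1 2 . 1 2 3 . 3 . . .
Index 4: author = 2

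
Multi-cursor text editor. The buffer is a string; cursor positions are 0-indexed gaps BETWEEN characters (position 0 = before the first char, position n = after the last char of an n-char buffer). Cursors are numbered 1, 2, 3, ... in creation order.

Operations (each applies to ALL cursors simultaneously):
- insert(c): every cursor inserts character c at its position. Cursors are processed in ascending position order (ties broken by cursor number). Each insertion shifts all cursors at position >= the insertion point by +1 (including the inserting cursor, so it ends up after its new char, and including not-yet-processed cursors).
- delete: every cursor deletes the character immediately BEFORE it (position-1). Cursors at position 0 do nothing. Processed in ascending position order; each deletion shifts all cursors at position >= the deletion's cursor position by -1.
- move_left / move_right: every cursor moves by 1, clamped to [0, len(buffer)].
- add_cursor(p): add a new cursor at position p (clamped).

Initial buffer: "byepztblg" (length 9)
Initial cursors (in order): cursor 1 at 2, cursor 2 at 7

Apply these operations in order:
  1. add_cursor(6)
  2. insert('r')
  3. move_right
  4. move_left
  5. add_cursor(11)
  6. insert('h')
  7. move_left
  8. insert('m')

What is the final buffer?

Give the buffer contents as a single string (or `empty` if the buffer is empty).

Answer: byrmhepztrmhbrmhlmhg

Derivation:
After op 1 (add_cursor(6)): buffer="byepztblg" (len 9), cursors c1@2 c3@6 c2@7, authorship .........
After op 2 (insert('r')): buffer="byrepztrbrlg" (len 12), cursors c1@3 c3@8 c2@10, authorship ..1....3.2..
After op 3 (move_right): buffer="byrepztrbrlg" (len 12), cursors c1@4 c3@9 c2@11, authorship ..1....3.2..
After op 4 (move_left): buffer="byrepztrbrlg" (len 12), cursors c1@3 c3@8 c2@10, authorship ..1....3.2..
After op 5 (add_cursor(11)): buffer="byrepztrbrlg" (len 12), cursors c1@3 c3@8 c2@10 c4@11, authorship ..1....3.2..
After op 6 (insert('h')): buffer="byrhepztrhbrhlhg" (len 16), cursors c1@4 c3@10 c2@13 c4@15, authorship ..11....33.22.4.
After op 7 (move_left): buffer="byrhepztrhbrhlhg" (len 16), cursors c1@3 c3@9 c2@12 c4@14, authorship ..11....33.22.4.
After op 8 (insert('m')): buffer="byrmhepztrmhbrmhlmhg" (len 20), cursors c1@4 c3@11 c2@15 c4@18, authorship ..111....333.222.44.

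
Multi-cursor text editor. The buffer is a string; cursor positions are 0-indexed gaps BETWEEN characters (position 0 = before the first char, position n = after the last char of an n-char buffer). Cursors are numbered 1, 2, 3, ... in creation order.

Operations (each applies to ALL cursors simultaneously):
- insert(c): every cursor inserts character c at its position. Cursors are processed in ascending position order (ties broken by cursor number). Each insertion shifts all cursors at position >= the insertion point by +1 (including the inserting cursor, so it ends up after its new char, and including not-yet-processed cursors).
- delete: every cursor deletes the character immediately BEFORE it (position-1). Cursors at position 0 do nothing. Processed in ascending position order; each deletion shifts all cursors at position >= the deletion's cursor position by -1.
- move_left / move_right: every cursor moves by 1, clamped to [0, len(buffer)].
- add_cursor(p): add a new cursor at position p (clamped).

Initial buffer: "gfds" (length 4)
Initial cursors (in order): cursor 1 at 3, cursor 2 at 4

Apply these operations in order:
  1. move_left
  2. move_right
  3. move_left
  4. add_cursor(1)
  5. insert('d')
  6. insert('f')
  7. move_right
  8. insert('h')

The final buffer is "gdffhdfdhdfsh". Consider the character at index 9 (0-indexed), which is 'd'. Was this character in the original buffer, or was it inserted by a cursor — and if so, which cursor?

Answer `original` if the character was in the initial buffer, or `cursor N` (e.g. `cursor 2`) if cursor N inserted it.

Answer: cursor 2

Derivation:
After op 1 (move_left): buffer="gfds" (len 4), cursors c1@2 c2@3, authorship ....
After op 2 (move_right): buffer="gfds" (len 4), cursors c1@3 c2@4, authorship ....
After op 3 (move_left): buffer="gfds" (len 4), cursors c1@2 c2@3, authorship ....
After op 4 (add_cursor(1)): buffer="gfds" (len 4), cursors c3@1 c1@2 c2@3, authorship ....
After op 5 (insert('d')): buffer="gdfddds" (len 7), cursors c3@2 c1@4 c2@6, authorship .3.1.2.
After op 6 (insert('f')): buffer="gdffdfddfs" (len 10), cursors c3@3 c1@6 c2@9, authorship .33.11.22.
After op 7 (move_right): buffer="gdffdfddfs" (len 10), cursors c3@4 c1@7 c2@10, authorship .33.11.22.
After op 8 (insert('h')): buffer="gdffhdfdhdfsh" (len 13), cursors c3@5 c1@9 c2@13, authorship .33.311.122.2
Authorship (.=original, N=cursor N): . 3 3 . 3 1 1 . 1 2 2 . 2
Index 9: author = 2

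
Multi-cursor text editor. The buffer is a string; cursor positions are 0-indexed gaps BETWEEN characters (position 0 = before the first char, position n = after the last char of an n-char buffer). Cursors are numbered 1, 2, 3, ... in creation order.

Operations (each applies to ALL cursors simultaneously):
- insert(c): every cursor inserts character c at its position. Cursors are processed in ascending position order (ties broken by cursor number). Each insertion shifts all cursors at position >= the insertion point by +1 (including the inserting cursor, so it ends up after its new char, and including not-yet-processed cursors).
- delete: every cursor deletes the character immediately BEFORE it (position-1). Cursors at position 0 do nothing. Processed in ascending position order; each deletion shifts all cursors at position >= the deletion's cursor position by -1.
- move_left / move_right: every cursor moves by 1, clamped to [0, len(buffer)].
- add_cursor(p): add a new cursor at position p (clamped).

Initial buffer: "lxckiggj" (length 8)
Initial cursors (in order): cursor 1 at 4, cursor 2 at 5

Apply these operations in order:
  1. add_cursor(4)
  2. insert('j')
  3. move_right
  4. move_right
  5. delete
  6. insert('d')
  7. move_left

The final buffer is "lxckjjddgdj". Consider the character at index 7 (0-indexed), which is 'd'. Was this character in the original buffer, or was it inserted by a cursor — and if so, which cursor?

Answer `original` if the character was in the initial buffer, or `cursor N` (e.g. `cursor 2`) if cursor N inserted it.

After op 1 (add_cursor(4)): buffer="lxckiggj" (len 8), cursors c1@4 c3@4 c2@5, authorship ........
After op 2 (insert('j')): buffer="lxckjjijggj" (len 11), cursors c1@6 c3@6 c2@8, authorship ....13.2...
After op 3 (move_right): buffer="lxckjjijggj" (len 11), cursors c1@7 c3@7 c2@9, authorship ....13.2...
After op 4 (move_right): buffer="lxckjjijggj" (len 11), cursors c1@8 c3@8 c2@10, authorship ....13.2...
After op 5 (delete): buffer="lxckjjgj" (len 8), cursors c1@6 c3@6 c2@7, authorship ....13..
After op 6 (insert('d')): buffer="lxckjjddgdj" (len 11), cursors c1@8 c3@8 c2@10, authorship ....1313.2.
After op 7 (move_left): buffer="lxckjjddgdj" (len 11), cursors c1@7 c3@7 c2@9, authorship ....1313.2.
Authorship (.=original, N=cursor N): . . . . 1 3 1 3 . 2 .
Index 7: author = 3

Answer: cursor 3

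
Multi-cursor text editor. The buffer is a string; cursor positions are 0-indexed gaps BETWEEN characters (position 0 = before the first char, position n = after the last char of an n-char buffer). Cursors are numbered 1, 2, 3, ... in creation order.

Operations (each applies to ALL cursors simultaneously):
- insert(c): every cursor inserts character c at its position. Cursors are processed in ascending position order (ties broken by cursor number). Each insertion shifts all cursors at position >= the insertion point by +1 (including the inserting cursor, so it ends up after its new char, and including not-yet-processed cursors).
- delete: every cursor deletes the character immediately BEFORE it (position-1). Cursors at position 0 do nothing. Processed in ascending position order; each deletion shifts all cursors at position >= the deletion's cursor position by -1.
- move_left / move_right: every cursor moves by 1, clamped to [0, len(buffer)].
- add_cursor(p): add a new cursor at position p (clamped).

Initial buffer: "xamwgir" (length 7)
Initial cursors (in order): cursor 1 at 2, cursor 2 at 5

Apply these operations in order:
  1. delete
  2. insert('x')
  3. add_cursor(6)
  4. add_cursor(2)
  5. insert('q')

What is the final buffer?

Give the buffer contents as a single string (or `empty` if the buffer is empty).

Answer: xxqqmwxqiqr

Derivation:
After op 1 (delete): buffer="xmwir" (len 5), cursors c1@1 c2@3, authorship .....
After op 2 (insert('x')): buffer="xxmwxir" (len 7), cursors c1@2 c2@5, authorship .1..2..
After op 3 (add_cursor(6)): buffer="xxmwxir" (len 7), cursors c1@2 c2@5 c3@6, authorship .1..2..
After op 4 (add_cursor(2)): buffer="xxmwxir" (len 7), cursors c1@2 c4@2 c2@5 c3@6, authorship .1..2..
After op 5 (insert('q')): buffer="xxqqmwxqiqr" (len 11), cursors c1@4 c4@4 c2@8 c3@10, authorship .114..22.3.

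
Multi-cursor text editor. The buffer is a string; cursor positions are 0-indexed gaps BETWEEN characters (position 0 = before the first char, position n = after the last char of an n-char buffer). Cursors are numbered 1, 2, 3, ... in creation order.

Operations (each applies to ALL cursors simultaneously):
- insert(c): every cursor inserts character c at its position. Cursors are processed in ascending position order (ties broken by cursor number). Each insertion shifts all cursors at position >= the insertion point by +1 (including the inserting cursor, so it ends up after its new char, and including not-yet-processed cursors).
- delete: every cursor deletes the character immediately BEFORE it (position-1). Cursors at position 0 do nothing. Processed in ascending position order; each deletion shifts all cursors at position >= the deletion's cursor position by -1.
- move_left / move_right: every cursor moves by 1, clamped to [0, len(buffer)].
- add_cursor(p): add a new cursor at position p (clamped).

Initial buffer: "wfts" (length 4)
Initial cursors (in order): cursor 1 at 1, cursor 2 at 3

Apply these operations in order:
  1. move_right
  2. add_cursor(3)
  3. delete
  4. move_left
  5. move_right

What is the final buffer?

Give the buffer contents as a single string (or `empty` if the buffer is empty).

After op 1 (move_right): buffer="wfts" (len 4), cursors c1@2 c2@4, authorship ....
After op 2 (add_cursor(3)): buffer="wfts" (len 4), cursors c1@2 c3@3 c2@4, authorship ....
After op 3 (delete): buffer="w" (len 1), cursors c1@1 c2@1 c3@1, authorship .
After op 4 (move_left): buffer="w" (len 1), cursors c1@0 c2@0 c3@0, authorship .
After op 5 (move_right): buffer="w" (len 1), cursors c1@1 c2@1 c3@1, authorship .

Answer: w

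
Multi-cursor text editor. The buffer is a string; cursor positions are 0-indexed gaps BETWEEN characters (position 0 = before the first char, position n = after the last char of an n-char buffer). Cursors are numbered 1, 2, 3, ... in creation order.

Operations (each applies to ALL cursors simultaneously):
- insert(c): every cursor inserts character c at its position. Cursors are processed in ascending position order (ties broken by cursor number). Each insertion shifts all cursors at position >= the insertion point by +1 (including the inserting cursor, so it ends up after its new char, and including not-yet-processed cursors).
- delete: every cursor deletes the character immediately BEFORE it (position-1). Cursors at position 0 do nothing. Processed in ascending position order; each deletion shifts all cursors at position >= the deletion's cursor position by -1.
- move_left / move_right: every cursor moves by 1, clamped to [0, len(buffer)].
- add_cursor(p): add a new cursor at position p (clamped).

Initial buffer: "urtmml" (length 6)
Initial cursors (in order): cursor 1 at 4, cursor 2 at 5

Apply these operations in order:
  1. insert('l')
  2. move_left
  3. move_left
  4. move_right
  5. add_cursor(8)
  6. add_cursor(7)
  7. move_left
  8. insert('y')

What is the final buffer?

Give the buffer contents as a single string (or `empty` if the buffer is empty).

After op 1 (insert('l')): buffer="urtmlmll" (len 8), cursors c1@5 c2@7, authorship ....1.2.
After op 2 (move_left): buffer="urtmlmll" (len 8), cursors c1@4 c2@6, authorship ....1.2.
After op 3 (move_left): buffer="urtmlmll" (len 8), cursors c1@3 c2@5, authorship ....1.2.
After op 4 (move_right): buffer="urtmlmll" (len 8), cursors c1@4 c2@6, authorship ....1.2.
After op 5 (add_cursor(8)): buffer="urtmlmll" (len 8), cursors c1@4 c2@6 c3@8, authorship ....1.2.
After op 6 (add_cursor(7)): buffer="urtmlmll" (len 8), cursors c1@4 c2@6 c4@7 c3@8, authorship ....1.2.
After op 7 (move_left): buffer="urtmlmll" (len 8), cursors c1@3 c2@5 c4@6 c3@7, authorship ....1.2.
After op 8 (insert('y')): buffer="urtymlymylyl" (len 12), cursors c1@4 c2@7 c4@9 c3@11, authorship ...1.12.423.

Answer: urtymlymylyl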